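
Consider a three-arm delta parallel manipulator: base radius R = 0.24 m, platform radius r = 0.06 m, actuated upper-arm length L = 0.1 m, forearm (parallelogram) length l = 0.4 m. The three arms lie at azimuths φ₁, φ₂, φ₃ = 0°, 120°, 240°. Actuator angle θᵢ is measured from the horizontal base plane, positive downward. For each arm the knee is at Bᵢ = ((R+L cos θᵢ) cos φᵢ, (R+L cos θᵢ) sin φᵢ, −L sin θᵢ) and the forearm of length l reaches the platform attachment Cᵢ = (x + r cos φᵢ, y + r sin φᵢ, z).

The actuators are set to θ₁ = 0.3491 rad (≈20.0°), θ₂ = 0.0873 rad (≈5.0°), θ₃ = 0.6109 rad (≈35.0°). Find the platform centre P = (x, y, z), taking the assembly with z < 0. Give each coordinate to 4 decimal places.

(0.0012, 0.0404, -0.3240)

arm 1 at φ=0.0°: (R−r)+L cos θ1 = 0.2740;  O1 = (0.2740, 0.0000, -0.0342)
φ2=120.0°: virtual centre (-0.1398, 0.2422, -0.0087), radius l
φ3=240.0°: virtual centre (-0.1310, -0.2268, -0.0574), radius l
|O₂|²−|O₁|² = 0.0020;  |O₃|²−|O₁|² = -0.0043
plane₁₂: -0.8276x+0.4843y+0.0510z = 0.0020
det = 0.7676;  x = 0.0015+0.0009z,  y = 0.0068+-0.1037z
quadratic in z: (1.0108)z²+(0.0665)z+(-0.0846)=0, √Δ=0.5885 → z ∈ {-0.3240, 0.2582}; z = -0.3240 (taking z<0)
x = 0.0012, y = 0.0404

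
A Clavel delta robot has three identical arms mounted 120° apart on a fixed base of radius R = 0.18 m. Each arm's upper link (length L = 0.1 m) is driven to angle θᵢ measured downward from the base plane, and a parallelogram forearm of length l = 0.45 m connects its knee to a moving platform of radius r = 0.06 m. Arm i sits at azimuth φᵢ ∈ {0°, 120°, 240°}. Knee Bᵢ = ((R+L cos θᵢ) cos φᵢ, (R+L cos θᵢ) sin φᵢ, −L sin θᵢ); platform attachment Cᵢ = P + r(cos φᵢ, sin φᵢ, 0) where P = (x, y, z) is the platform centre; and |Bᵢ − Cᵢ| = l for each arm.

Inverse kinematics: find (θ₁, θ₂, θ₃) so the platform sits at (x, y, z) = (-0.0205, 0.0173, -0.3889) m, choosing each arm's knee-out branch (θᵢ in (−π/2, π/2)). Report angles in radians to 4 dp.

θ₁ = 0.0872, θ₂ = -0.1748, θ₃ = -0.0007

arm 1 (φ=0.0°): x'=-0.0205, y'=0.0173
  e−x'=0.1405;  (l²−L²−(e−x')²−y'²−z²)/2L = 0.1061
  √(A²+B²)=0.4135;  θ1 = -1.2241+1.3113 ≈ 0.0872
arm 2 (φ=120.0°): x'=0.0252, y'=0.0091
  A cos θ + B sin θ = C:  0.0948·cos θ + -0.3889·sin θ = 0.1610
  √(A²+B²)=0.4003;  θ2 = -1.3318+1.1570 ≈ -0.1748
arm 3 (φ=240.0°): x'=-0.0047, y'=-0.0264
  A=0.1247, B=-0.3889, C=(l²−L²−A²−y'²−z²)/(2L)=0.1250
  γ=atan2(-0.3889,0.1247)=-1.2604;  ψ=arccos(0.3061)=1.2597;  θ3=γ+ψ≈-0.0007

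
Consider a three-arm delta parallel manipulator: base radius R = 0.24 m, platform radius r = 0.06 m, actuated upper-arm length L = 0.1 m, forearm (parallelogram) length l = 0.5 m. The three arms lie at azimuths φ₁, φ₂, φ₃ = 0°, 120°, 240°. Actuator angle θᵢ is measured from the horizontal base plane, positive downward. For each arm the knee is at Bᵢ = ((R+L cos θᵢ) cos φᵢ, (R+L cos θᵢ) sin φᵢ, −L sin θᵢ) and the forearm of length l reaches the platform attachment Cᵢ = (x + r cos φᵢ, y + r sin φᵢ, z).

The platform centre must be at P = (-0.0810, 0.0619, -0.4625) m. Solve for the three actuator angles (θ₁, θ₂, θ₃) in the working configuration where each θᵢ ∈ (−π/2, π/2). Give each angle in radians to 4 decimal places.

φ1=0.0° → target in arm frame (-0.0810, 0.0619)
  A cos θ + B sin θ = C:  0.2610·cos θ + -0.4625·sin θ = -0.2293
  γ=atan2(-0.4625,0.2610)=-1.0570;  ψ=arccos(-0.4318)=2.0172;  θ1=γ+ψ≈0.9602
rotate P by −φ2: (0.0941, 0.0392, -0.4625)
  A=0.0859, B=-0.4625, C=(l²−L²−A²−y'²−z²)/(2L)=0.0859
  √(A²+B²)=0.4704;  θ2 = -1.3872+1.3872 ≈ 0.0000
φ3=240.0° → target in arm frame (-0.0131, -0.1011)
  e−x'=0.1931;  (l²−L²−(e−x')²−y'²−z²)/2L = -0.1071
  γ=atan2(-0.4625,0.1931)=-1.1753;  ψ=arccos(-0.2137)=1.7861;  θ3=γ+ψ≈0.6108

θ₁ = 0.9602, θ₂ = 0.0000, θ₃ = 0.6108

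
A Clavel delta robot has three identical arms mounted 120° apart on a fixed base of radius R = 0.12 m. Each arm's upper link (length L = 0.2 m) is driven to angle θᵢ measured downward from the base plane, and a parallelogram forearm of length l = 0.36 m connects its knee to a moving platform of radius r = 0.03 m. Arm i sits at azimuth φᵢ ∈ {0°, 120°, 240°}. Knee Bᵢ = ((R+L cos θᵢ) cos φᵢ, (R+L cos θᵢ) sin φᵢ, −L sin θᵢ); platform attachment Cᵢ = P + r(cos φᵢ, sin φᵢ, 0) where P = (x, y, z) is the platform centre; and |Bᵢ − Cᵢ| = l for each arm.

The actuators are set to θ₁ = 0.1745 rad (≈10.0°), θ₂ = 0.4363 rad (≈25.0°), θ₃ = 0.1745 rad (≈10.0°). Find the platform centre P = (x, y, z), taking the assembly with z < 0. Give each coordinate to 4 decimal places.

(0.0180, -0.0312, -0.2720)

O1 = (0.2870·cos0.0°, 0.2870·sin0.0°, -0.0347) = (0.2870, 0.0000, -0.0347)
φ2=120.0°: virtual centre (-0.1356, 0.2349, -0.0845), radius l
φ3=240.0°: virtual centre (-0.1435, -0.2485, -0.0347), radius l
eliminate P² terms by subtracting sphere 1 from 2 and 3
[-0.8452 0.4698 -0.0996]·P = -0.0028;  [-0.8609 -0.4970 0.0000]·P = 0.0000
Cramer: x(z) = 0.0017-0.0600z;  y(z) = -0.0030+0.1040z
quadratic in z: (1.0144)z²+(0.1031)z+(-0.0470)=0, √Δ=0.4488 → z ∈ {-0.2720, 0.1704}; z = -0.2720 (taking z<0)
x = 0.0180, y = -0.0312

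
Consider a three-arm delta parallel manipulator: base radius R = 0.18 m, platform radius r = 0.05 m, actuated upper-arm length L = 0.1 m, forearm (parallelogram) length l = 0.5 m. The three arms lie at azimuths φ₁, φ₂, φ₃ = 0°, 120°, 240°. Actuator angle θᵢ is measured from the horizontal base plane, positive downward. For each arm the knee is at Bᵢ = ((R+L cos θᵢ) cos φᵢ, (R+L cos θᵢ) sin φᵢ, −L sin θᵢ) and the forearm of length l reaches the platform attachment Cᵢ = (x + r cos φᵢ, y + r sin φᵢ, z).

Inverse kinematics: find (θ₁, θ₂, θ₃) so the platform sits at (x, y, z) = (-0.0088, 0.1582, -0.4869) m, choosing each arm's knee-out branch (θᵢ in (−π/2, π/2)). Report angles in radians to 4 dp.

φ1=0.0° → target in arm frame (-0.0088, 0.1582)
  A cos θ + B sin θ = C:  0.1388·cos θ + -0.4869·sin θ = -0.2068
  √(A²+B²)=0.5063;  θ1 = -1.2931+1.9916 ≈ 0.6985
arm 2 (φ=120.0°): x'=0.1414, y'=-0.0715
  A=-0.0114, B=-0.4869, C=(l²−L²−A²−y'²−z²)/(2L)=-0.0116
  √(A²+B²)=0.4870;  θ2 = -1.5942+1.5945 ≈ 0.0003
φ3=240.0° → target in arm frame (-0.1326, -0.0867)
  A cos θ + B sin θ = C:  0.2626·cos θ + -0.4869·sin θ = -0.3678
  √(A²+B²)=0.5532;  θ3 = -1.0762+2.2980 ≈ 1.2218

θ₁ = 0.6985, θ₂ = 0.0003, θ₃ = 1.2218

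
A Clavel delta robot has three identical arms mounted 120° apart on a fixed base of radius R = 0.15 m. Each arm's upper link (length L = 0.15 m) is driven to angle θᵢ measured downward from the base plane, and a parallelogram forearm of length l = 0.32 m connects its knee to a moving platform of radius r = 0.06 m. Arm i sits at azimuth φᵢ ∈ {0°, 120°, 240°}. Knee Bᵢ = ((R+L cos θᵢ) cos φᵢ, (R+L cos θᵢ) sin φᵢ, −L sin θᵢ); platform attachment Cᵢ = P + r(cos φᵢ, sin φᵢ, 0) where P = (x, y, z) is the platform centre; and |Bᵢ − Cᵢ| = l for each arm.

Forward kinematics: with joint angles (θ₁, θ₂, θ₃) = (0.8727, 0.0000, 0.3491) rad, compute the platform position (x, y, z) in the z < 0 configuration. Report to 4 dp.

arm 1 at φ=0.0°: e+L cos θ1 = 0.1864;  S1 = (0.1864, 0.0000, -0.1149)
S2 = (0.2400·cos120.0°, 0.2400·sin120.0°, 0.0000) = (-0.1200, 0.2078, 0.0000)
φ3=240.0°: virtual centre (-0.1155, -0.2000, -0.0513), radius l
|S₂|²−|S₁|² = 0.0096;  |S₃|²−|S₁|² = 0.0080
plane₁₂: -0.6128x+0.4157y+0.2298z = 0.0096
Cramer: x(z) = -0.0145+0.2919z;  y(z) = 0.0018-0.1226z
quadratic in z: (1.1002)z²+(0.1121)z+(-0.0488)=0, √Δ=0.4769 → z ∈ {-0.2677, 0.1658}; z = -0.2677 (taking z<0)
x = -0.0926, y = 0.0346

(-0.0926, 0.0346, -0.2677)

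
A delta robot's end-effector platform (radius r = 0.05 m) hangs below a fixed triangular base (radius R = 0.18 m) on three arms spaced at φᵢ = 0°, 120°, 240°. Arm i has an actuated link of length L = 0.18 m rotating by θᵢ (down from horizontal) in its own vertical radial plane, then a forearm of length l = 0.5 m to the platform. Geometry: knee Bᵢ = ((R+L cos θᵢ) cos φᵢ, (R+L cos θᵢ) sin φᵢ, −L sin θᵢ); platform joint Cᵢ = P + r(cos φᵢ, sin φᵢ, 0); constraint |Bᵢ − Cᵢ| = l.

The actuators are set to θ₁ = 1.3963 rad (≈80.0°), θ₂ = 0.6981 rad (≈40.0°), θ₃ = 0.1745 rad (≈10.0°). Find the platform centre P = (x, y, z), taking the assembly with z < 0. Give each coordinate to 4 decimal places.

arm 1 at φ=0.0°: e+L cos θ1 = 0.1613;  O1 = (0.1613, 0.0000, -0.1773)
φ2=120.0°: virtual centre (-0.1339, 0.2320, -0.1157), radius l
φ3=240.0°: virtual centre (-0.1536, -0.2661, -0.0313), radius l
eliminate P² terms by subtracting sphere 1 from 2 and 3
[-0.5904 0.4640 0.1231]·P = 0.0277;  [-0.6298 -0.5322 0.2920]·P = 0.0380
Cramer: x(z) = -0.0534+0.3315z;  y(z) = -0.0082+0.1564z
sphere 1 gives Az²+Bz+C=0 with A=1.1344, B=0.2097, C=-0.1724;  B²−4AC=0.8264;  roots -0.4931, 0.3083;  negative root z = -0.4931
x = -0.2169, y = -0.0853

(-0.2169, -0.0853, -0.4931)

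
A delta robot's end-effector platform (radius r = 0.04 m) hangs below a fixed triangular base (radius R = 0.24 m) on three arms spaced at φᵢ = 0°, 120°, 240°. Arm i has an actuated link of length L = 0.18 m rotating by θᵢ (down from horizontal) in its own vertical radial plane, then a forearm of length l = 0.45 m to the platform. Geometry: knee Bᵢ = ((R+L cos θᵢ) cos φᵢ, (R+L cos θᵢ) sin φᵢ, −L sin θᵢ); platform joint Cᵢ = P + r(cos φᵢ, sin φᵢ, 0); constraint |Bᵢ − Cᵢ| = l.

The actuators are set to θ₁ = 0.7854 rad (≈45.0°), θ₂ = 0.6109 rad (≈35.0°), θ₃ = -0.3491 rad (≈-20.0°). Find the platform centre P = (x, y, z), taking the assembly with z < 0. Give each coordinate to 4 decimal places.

arm 1 at φ=0.0°: ρ1 = 0.3273;  O1 = (0.3273, 0.0000, -0.1273)
O2 = (0.3474·cos120.0°, 0.3474·sin120.0°, -0.1032) = (-0.1737, 0.3009, -0.1032)
O3 = (0.3691·cos240.0°, 0.3691·sin240.0°, 0.0616) = (-0.1846, -0.3197, 0.0616)
eliminate P² terms by subtracting sphere 1 from 2 and 3
linear system: -1.0020x+0.6018y = 0.0081−0.0481z; -1.0237x+-0.6394y = 0.0167−0.3777z
det = 1.2567;  x = -0.0121+0.2053z,  y = -0.0068+0.2620z
sphere 1 gives Az²+Bz+C=0 with A=1.1108, B=0.1116, C=-0.0711;  B²−4AC=0.3282;  roots -0.3081, 0.2076;  negative root z = -0.3081
x = -0.0754, y = -0.0875

(-0.0754, -0.0875, -0.3081)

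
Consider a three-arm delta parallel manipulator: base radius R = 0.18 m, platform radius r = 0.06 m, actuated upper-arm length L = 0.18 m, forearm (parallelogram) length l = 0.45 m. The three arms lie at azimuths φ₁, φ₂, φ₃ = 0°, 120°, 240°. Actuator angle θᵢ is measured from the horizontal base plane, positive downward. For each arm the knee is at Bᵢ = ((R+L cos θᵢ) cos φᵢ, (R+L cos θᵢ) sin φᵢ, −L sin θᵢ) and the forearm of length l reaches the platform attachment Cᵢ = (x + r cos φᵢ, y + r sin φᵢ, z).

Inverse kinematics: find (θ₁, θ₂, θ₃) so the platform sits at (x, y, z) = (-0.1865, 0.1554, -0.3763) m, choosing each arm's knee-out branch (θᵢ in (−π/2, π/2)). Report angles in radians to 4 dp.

arm 1 (φ=0.0°): x'=-0.1865, y'=0.1554
  A=0.3065, B=-0.3763, C=(l²−L²−A²−y'²−z²)/(2L)=-0.2489
  θ1 = atan2(B,A) + arccos(C/0.4853) = 1.2220
φ2=120.0° → target in arm frame (0.2278, 0.0838)
  A=-0.1078, B=-0.3763, C=(l²−L²−A²−y'²−z²)/(2L)=0.0274
  θ2 = atan2(B,A) + arccos(C/0.3914) = -0.3490
φ3=240.0° → target in arm frame (-0.0413, -0.2392)
  e−x'=0.1613;  (l²−L²−(e−x')²−y'²−z²)/2L = -0.1521
  γ=atan2(-0.3763,0.1613)=-1.1658;  ψ=arccos(-0.3715)=1.9514;  θ3=γ+ψ≈0.7856

θ₁ = 1.2220, θ₂ = -0.3490, θ₃ = 0.7856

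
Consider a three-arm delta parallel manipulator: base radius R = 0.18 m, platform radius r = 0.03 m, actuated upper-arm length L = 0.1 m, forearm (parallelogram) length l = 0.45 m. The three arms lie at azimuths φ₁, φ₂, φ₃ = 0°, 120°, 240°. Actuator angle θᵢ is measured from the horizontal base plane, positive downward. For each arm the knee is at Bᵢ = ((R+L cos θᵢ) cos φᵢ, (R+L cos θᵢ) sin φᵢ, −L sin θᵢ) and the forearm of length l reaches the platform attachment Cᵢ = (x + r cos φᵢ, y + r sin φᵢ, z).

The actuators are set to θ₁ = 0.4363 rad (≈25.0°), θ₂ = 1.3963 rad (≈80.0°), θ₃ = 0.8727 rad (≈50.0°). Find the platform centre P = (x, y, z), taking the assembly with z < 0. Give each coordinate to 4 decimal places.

φ1=0.0°: virtual centre (0.2406, 0.0000, -0.0423), radius l
arm 2 at φ=120.0°: (R−r)+L cos θ2 = 0.1674;  O2 = (-0.0837, 0.1449, -0.0985)
φ3=240.0°: virtual centre (-0.1071, -0.1856, -0.0766), radius l
eliminate P² terms by subtracting sphere 1 from 2 and 3
plane₁₂: -0.6486x+0.2899y+-0.1124z = -0.0220
det = 0.4424;  x = 0.0236+-0.1394z,  y = -0.0230+0.0761z
quadratic in z: (1.0252)z²+(0.1415)z+(-0.1531)=0, √Δ=0.8049 → z ∈ {-0.4616, 0.3235}; z = -0.4616 (taking z<0)
x = 0.0879, y = -0.0581

(0.0879, -0.0581, -0.4616)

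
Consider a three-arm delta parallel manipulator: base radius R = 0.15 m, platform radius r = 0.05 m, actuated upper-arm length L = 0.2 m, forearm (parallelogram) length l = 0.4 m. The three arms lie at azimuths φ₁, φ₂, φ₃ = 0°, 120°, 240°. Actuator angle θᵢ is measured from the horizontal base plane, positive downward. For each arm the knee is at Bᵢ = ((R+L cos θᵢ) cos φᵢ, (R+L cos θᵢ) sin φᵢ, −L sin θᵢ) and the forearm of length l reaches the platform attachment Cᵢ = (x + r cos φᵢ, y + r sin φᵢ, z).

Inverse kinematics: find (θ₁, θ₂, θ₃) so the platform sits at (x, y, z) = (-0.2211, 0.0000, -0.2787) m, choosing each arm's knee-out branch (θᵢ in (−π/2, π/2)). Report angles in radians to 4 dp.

θ₁ = 1.2214, θ₂ = -0.0876, θ₃ = -0.0876

arm 1 (φ=0.0°): x'=-0.2211, y'=0.0000
  A cos θ + B sin θ = C:  0.3211·cos θ + -0.2787·sin θ = -0.1519
  γ=atan2(-0.2787,0.3211)=-0.7148;  ψ=arccos(-0.3574)=1.9362;  θ1=γ+ψ≈1.2214
φ2=120.0° → target in arm frame (0.1105, 0.1915)
  A cos θ + B sin θ = C:  -0.0105·cos θ + -0.2787·sin θ = 0.0139
  √(A²+B²)=0.2789;  θ2 = -1.6086+1.5210 ≈ -0.0876
arm 3 (φ=240.0°): x'=0.1106, y'=-0.1915
  A=-0.0106, B=-0.2787, C=(l²−L²−A²−y'²−z²)/(2L)=0.0139
  θ3 = atan2(B,A) + arccos(C/0.2789) = -0.0876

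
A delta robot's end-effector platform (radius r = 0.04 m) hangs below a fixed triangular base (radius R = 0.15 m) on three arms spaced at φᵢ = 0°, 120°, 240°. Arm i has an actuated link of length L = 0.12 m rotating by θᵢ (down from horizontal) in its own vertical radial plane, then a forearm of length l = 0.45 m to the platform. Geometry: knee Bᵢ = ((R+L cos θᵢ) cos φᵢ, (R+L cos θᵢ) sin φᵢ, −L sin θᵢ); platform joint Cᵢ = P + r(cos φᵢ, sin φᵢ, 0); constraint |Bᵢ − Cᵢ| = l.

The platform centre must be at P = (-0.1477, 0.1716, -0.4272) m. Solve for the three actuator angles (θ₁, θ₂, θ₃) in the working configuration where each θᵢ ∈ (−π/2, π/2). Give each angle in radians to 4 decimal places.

rotate P by −φ1: (-0.1477, 0.1716, -0.4272)
  A=0.2577, B=-0.4272, C=(l²−L²−A²−y'²−z²)/(2L)=-0.3761
  θ1 = atan2(B,A) + arccos(C/0.4989) = 1.3966
rotate P by −φ2: (0.2225, 0.0421, -0.4272)
  e−x'=-0.1125;  (l²−L²−(e−x')²−y'²−z²)/2L = -0.0368
  √(A²+B²)=0.4418;  θ2 = -1.8282+1.6541 ≈ -0.1741
arm 3 (φ=240.0°): x'=-0.0748, y'=-0.2137
  A cos θ + B sin θ = C:  0.1848·cos θ + -0.4272·sin θ = -0.3092
  θ3 = atan2(B,A) + arccos(C/0.4654) = 1.1348

θ₁ = 1.3966, θ₂ = -0.1741, θ₃ = 1.1348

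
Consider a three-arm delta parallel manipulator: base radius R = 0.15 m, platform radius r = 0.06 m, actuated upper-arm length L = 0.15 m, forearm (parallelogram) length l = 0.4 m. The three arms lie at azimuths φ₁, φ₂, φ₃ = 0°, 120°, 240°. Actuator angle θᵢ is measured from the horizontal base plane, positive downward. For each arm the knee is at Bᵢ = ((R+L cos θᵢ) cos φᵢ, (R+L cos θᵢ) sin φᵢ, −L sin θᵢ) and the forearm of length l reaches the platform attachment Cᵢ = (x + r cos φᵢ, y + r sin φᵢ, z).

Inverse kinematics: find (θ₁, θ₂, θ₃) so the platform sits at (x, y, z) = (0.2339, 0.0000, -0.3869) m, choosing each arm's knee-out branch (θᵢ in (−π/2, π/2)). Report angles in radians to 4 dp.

θ₁ = -0.0872, θ₂ = 1.3091, θ₃ = 1.3091

arm 1 (φ=0.0°): x'=0.2339, y'=0.0000
  A=-0.1439, B=-0.3869, C=(l²−L²−A²−y'²−z²)/(2L)=-0.1097
  √(A²+B²)=0.4128;  θ1 = -1.9269+1.8397 ≈ -0.0872
rotate P by −φ2: (-0.1169, -0.2026, -0.3869)
  A=0.2069, B=-0.3869, C=(l²−L²−A²−y'²−z²)/(2L)=-0.3202
  γ=atan2(-0.3869,0.2069)=-1.0796;  ψ=arccos(-0.7297)=2.3887;  θ2=γ+ψ≈1.3091
φ3=240.0° → target in arm frame (-0.1170, 0.2026)
  A cos θ + B sin θ = C:  0.2070·cos θ + -0.3869·sin θ = -0.3202
  √(A²+B²)=0.4388;  θ3 = -1.0796+2.3887 ≈ 1.3091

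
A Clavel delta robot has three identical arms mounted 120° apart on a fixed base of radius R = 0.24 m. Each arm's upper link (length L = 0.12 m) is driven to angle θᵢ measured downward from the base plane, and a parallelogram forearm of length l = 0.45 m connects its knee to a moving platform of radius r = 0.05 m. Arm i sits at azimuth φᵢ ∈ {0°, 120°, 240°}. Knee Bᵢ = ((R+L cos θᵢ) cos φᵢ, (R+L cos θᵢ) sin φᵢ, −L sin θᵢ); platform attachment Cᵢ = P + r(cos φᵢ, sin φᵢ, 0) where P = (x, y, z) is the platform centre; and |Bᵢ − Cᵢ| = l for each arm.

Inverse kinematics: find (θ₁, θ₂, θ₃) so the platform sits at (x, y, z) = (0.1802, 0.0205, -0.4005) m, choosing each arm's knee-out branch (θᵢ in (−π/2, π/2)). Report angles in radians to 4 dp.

arm 1 (φ=0.0°): x'=0.1802, y'=0.0205
  A=0.0098, B=-0.4005, C=(l²−L²−A²−y'²−z²)/(2L)=0.1133
  γ=atan2(-0.4005,0.0098)=-1.5463;  ψ=arccos(0.2827)=1.2842;  θ1=γ+ψ≈-0.2622
arm 2 (φ=120.0°): x'=-0.0723, y'=-0.1663
  A=0.2623, B=-0.4005, C=(l²−L²−A²−y'²−z²)/(2L)=-0.2866
  γ=atan2(-0.4005,0.2623)=-0.9909;  ψ=arccos(-0.5986)=2.2126;  θ2=γ+ψ≈1.2217
arm 3 (φ=240.0°): x'=-0.1079, y'=0.1458
  A cos θ + B sin θ = C:  0.2979·cos θ + -0.4005·sin θ = -0.3428
  γ=atan2(-0.4005,0.2979)=-0.9313;  ψ=arccos(-0.6869)=2.3279;  θ3=γ+ψ≈1.3966

θ₁ = -0.2622, θ₂ = 1.2217, θ₃ = 1.3966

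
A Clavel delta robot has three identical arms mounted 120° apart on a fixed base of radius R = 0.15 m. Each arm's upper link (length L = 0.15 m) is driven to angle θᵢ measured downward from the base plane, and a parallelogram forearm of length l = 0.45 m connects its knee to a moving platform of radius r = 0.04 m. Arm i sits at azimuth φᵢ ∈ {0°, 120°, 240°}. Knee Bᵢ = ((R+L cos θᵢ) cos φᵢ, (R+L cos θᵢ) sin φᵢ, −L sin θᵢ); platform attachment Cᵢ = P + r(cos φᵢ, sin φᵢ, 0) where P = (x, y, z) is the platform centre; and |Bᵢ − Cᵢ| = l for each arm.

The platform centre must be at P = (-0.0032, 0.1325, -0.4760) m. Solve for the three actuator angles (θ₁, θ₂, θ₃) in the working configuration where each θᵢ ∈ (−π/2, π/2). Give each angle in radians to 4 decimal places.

θ₁ = 0.7853, θ₂ = 0.3492, θ₃ = 1.1345

arm 1 (φ=0.0°): x'=-0.0032, y'=0.1325
  A=0.1132, B=-0.4760, C=(l²−L²−A²−y'²−z²)/(2L)=-0.2565
  √(A²+B²)=0.4893;  θ1 = -1.3373+2.1226 ≈ 0.7853
rotate P by −φ2: (0.1163, -0.0635, -0.4760)
  A=-0.0063, B=-0.4760, C=(l²−L²−A²−y'²−z²)/(2L)=-0.1688
  γ=atan2(-0.4760,-0.0063)=-1.5841;  ψ=arccos(-0.3546)=1.9333;  θ2=γ+ψ≈0.3492
arm 3 (φ=240.0°): x'=-0.1131, y'=-0.0690
  A cos θ + B sin θ = C:  0.2231·cos θ + -0.4760·sin θ = -0.3371
  √(A²+B²)=0.5257;  θ3 = -1.1324+2.2669 ≈ 1.1345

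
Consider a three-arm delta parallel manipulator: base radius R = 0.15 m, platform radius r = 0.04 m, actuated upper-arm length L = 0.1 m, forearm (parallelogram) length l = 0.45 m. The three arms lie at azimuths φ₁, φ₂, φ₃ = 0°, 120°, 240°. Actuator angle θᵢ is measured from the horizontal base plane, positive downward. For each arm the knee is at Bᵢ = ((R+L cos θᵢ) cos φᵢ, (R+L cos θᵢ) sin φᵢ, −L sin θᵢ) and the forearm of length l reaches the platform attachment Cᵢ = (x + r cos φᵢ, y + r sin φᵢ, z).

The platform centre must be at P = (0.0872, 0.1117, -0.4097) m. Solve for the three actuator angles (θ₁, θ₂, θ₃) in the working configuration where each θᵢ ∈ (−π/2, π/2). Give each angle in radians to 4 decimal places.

θ₁ = -0.0868, θ₂ = 0.0877, θ₃ = 0.9600

φ1=0.0° → target in arm frame (0.0872, 0.1117)
  A=0.0228, B=-0.4097, C=(l²−L²−A²−y'²−z²)/(2L)=0.0582
  θ1 = atan2(B,A) + arccos(C/0.4103) = -0.0868
rotate P by −φ2: (0.0531, -0.1314, -0.4097)
  A cos θ + B sin θ = C:  0.0569·cos θ + -0.4097·sin θ = 0.0208
  θ2 = atan2(B,A) + arccos(C/0.4136) = 0.0877
arm 3 (φ=240.0°): x'=-0.1403, y'=0.0197
  A=0.2503, B=-0.4097, C=(l²−L²−A²−y'²−z²)/(2L)=-0.1920
  γ=atan2(-0.4097,0.2503)=-1.0223;  ψ=arccos(-0.4000)=1.9823;  θ3=γ+ψ≈0.9600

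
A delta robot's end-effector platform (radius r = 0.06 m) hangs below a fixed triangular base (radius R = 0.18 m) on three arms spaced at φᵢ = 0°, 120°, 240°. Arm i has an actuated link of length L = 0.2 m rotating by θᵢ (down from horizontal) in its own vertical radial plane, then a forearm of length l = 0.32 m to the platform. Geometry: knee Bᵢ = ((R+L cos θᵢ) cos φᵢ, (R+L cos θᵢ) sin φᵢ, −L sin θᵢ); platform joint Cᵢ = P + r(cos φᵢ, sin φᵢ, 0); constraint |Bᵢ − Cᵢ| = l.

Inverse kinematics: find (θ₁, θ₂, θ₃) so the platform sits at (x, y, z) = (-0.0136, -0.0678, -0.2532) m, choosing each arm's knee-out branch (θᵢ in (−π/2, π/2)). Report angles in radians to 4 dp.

rotate P by −φ1: (-0.0136, -0.0678, -0.2532)
  A cos θ + B sin θ = C:  0.1336·cos θ + -0.2532·sin θ = -0.0604
  √(A²+B²)=0.2863;  θ1 = -1.0853+1.7833 ≈ 0.6981
rotate P by −φ2: (-0.0519, 0.0457, -0.2532)
  e−x'=0.1719;  (l²−L²−(e−x')²−y'²−z²)/2L = -0.0834
  γ=atan2(-0.2532,0.1719)=-0.9743;  ψ=arccos(-0.2724)=1.8467;  θ2=γ+ψ≈0.8724
rotate P by −φ3: (0.0655, 0.0221, -0.2532)
  A cos θ + B sin θ = C:  0.0545·cos θ + -0.2532·sin θ = -0.0129
  θ3 = atan2(B,A) + arccos(C/0.2590) = 0.2619

θ₁ = 0.6981, θ₂ = 0.8724, θ₃ = 0.2619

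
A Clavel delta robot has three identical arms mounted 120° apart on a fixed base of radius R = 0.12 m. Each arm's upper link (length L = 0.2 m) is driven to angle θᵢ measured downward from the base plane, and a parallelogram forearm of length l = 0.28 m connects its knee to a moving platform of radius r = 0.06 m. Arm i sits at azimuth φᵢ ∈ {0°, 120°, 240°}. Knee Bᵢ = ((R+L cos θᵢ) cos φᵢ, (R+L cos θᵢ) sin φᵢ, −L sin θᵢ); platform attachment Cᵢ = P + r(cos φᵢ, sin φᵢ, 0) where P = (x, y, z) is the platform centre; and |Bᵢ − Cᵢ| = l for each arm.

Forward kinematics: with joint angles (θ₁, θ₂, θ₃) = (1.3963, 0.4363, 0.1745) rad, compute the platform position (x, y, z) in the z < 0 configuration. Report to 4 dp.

S1 = (0.0947·cos0.0°, 0.0947·sin0.0°, -0.1970) = (0.0947, 0.0000, -0.1970)
S2 = (0.2413·cos120.0°, 0.2413·sin120.0°, -0.0845) = (-0.1206, 0.2089, -0.0845)
S3 = (0.2570·cos240.0°, 0.2570·sin240.0°, -0.0347) = (-0.1285, -0.2225, -0.0347)
subtract pairs → two planes through P
linear system: -0.4307x+0.4179y = 0.0176−0.2249z; -0.4464x+-0.4451y = 0.0195−0.3245z
Cramer: x(z) = -0.0422+0.6231z;  y(z) = -0.0014+0.1041z
quadratic in z: (1.3991)z²+(0.2230)z+(-0.0209)=0, √Δ=0.4080 → z ∈ {-0.2255, 0.0661}; z = -0.2255 (taking z<0)
x = -0.1827, y = -0.0249

(-0.1827, -0.0249, -0.2255)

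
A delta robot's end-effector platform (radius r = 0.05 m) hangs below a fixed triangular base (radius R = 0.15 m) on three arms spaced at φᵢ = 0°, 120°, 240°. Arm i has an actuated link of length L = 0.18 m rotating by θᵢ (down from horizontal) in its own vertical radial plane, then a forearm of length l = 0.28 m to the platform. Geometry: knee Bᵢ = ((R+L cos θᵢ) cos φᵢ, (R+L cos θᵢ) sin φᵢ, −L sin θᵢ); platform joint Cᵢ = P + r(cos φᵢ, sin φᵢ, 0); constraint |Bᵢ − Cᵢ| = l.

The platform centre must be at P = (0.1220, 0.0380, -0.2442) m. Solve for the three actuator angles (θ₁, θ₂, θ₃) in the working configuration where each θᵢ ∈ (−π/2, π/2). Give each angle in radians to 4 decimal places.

θ₁ = 0.0874, θ₂ = 0.9601, θ₃ = 1.2218

arm 1 (φ=0.0°): x'=0.1220, y'=0.0380
  A=-0.0220, B=-0.2442, C=(l²−L²−A²−y'²−z²)/(2L)=-0.0432
  √(A²+B²)=0.2452;  θ1 = -1.6606+1.7480 ≈ 0.0874
arm 2 (φ=120.0°): x'=-0.0281, y'=-0.1247
  A=0.1281, B=-0.2442, C=(l²−L²−A²−y'²−z²)/(2L)=-0.1266
  θ2 = atan2(B,A) + arccos(C/0.2758) = 0.9601
φ3=240.0° → target in arm frame (-0.0939, 0.0867)
  e−x'=0.1939;  (l²−L²−(e−x')²−y'²−z²)/2L = -0.1632
  γ=atan2(-0.2442,0.1939)=-0.8997;  ψ=arccos(-0.5233)=2.1215;  θ3=γ+ψ≈1.2218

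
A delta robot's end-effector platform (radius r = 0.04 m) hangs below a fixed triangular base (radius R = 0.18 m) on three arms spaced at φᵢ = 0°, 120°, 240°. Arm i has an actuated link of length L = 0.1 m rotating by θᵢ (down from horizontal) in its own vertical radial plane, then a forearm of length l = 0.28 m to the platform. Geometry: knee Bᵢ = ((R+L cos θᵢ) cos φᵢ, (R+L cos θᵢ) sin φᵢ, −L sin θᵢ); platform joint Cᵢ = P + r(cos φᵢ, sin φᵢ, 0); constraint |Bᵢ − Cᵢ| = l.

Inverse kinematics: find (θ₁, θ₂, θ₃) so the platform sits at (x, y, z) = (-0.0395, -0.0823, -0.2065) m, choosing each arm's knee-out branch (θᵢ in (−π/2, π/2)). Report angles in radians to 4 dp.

arm 1 (φ=0.0°): x'=-0.0395, y'=-0.0823
  A cos θ + B sin θ = C:  0.1795·cos θ + -0.2065·sin θ = -0.0662
  √(A²+B²)=0.2736;  θ1 = -0.8552+1.8151 ≈ 0.9599
φ2=120.0° → target in arm frame (-0.0515, 0.0754)
  e−x'=0.1915;  (l²−L²−(e−x')²−y'²−z²)/2L = -0.0830
  θ2 = atan2(B,A) + arccos(C/0.2816) = 1.0470
rotate P by −φ3: (0.0910, 0.0069, -0.2065)
  e−x'=0.0490;  (l²−L²−(e−x')²−y'²−z²)/2L = 0.1166
  θ3 = atan2(B,A) + arccos(C/0.2122) = -0.3485

θ₁ = 0.9599, θ₂ = 1.0470, θ₃ = -0.3485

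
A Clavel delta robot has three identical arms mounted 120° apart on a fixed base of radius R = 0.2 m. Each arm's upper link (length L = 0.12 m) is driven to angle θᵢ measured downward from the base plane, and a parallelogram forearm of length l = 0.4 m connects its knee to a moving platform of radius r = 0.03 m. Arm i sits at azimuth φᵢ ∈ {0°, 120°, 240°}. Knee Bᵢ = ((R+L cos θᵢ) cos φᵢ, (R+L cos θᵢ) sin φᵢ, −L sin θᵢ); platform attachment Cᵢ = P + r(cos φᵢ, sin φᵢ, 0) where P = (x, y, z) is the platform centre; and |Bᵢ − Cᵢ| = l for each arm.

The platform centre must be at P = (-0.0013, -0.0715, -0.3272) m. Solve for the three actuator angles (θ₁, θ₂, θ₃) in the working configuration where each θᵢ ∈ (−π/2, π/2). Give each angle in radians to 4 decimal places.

θ₁ = 0.4362, θ₂ = 0.7857, θ₃ = -0.0002

arm 1 (φ=0.0°): x'=-0.0013, y'=-0.0715
  A=0.1713, B=-0.3272, C=(l²−L²−A²−y'²−z²)/(2L)=0.0170
  θ1 = atan2(B,A) + arccos(C/0.3693) = 0.4362
arm 2 (φ=120.0°): x'=-0.0613, y'=0.0369
  e−x'=0.2313;  (l²−L²−(e−x')²−y'²−z²)/2L = -0.0679
  γ=atan2(-0.3272,0.2313)=-0.9555;  ψ=arccos(-0.1696)=1.7412;  θ2=γ+ψ≈0.7857
φ3=240.0° → target in arm frame (0.0626, 0.0346)
  A=0.1074, B=-0.3272, C=(l²−L²−A²−y'²−z²)/(2L)=0.1075
  θ3 = atan2(B,A) + arccos(C/0.3444) = -0.0002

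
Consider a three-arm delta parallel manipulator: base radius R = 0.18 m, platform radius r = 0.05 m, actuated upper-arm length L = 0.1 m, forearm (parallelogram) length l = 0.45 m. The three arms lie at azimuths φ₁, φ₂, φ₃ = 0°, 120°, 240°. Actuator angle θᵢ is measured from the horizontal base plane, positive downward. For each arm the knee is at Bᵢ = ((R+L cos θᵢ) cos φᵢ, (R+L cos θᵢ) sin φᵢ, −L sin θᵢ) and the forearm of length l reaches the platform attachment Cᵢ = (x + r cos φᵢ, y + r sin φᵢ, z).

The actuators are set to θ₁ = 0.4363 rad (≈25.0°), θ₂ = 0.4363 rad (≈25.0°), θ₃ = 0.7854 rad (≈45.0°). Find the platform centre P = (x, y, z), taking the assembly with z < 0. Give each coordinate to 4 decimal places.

(0.0245, 0.0425, -0.4450)

S1 = (0.2206·cos0.0°, 0.2206·sin0.0°, -0.0423) = (0.2206, 0.0000, -0.0423)
arm 2 at φ=120.0°: (R−r)+L cos θ2 = 0.2206;  S2 = (-0.1103, 0.1911, -0.0423)
φ3=240.0°: virtual centre (-0.1004, -0.1738, -0.0707), radius l
subtract pairs → two planes through P
linear system: -0.6619x+0.3821y = 0.0000−0.0000z; -0.6420x+-0.3476y = -0.0052−-0.0569z
Cramer: x(z) = 0.0042-0.0457z;  y(z) = 0.0072-0.0792z
quadratic in z: (1.0084)z²+(0.1032)z+(-0.1538)=0, √Δ=0.7944 → z ∈ {-0.4450, 0.3427}; z = -0.4450 (taking z<0)
x = 0.0245, y = 0.0425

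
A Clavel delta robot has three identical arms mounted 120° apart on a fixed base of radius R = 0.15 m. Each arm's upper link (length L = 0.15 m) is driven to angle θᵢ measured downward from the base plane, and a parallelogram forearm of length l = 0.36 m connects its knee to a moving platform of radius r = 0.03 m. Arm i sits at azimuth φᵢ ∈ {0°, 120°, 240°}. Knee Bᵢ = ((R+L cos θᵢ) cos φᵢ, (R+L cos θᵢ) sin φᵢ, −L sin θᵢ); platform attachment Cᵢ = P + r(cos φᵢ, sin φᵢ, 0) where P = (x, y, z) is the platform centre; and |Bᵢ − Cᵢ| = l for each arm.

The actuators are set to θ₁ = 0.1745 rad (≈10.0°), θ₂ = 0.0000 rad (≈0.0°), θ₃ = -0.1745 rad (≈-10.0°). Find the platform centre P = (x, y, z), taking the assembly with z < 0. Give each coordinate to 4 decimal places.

(-0.0234, -0.0127, -0.2374)

φ1=0.0°: virtual centre (0.2677, 0.0000, -0.0260), radius l
arm 2 at φ=120.0°: ρ2 = 0.2700;  S2 = (-0.1350, 0.2338, 0.0000)
φ3=240.0°: virtual centre (-0.1339, -0.2319, 0.0260), radius l
subtract pairs → two planes through P
[-0.8054 0.4677 0.0521]·P = 0.0005;  [-0.8032 -0.4637 0.1042]·P = 0.0000
det = 0.7491;  x = -0.0003+0.0973z,  y = 0.0006+0.0562z
quadratic in z: (1.0126)z²+(0.0000)z+(-0.0571)=0, √Δ=0.4808 → z ∈ {-0.2374, 0.2374}; z = -0.2374 (taking z<0)
x = -0.0234, y = -0.0127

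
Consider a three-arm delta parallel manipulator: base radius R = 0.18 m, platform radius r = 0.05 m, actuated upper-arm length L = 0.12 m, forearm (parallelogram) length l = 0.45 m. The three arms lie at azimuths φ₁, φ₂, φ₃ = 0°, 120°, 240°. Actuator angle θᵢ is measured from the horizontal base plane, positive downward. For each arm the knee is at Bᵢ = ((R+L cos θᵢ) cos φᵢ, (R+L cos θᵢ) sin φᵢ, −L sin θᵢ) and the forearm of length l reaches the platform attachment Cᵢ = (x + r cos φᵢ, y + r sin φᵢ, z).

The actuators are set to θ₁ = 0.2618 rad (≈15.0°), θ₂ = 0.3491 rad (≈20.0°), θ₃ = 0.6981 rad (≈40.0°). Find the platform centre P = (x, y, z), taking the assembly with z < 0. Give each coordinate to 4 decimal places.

(0.0392, 0.0461, -0.4281)

arm 1 at φ=0.0°: (R−r)+L cos θ1 = 0.2459;  O1 = (0.2459, 0.0000, -0.0311)
arm 2 at φ=120.0°: (R−r)+L cos θ2 = 0.2428;  O2 = (-0.1214, 0.2102, -0.0410)
arm 3 at φ=240.0°: (R−r)+L cos θ3 = 0.2219;  O3 = (-0.1110, -0.1922, -0.0771)
subtract pairs → two planes through P
linear system: -0.7346x+0.4205y = -0.0008−-0.0200z; -0.7137x+-0.3844y = -0.0062−-0.0921z
det = 0.5825;  x = 0.0050+-0.0797z,  y = 0.0069+-0.0917z
sphere 1 gives Az²+Bz+C=0 with A=1.0148, B=0.0993, C=-0.1435;  B²−4AC=0.5922;  roots -0.4281, 0.3303;  negative root z = -0.4281
x = 0.0392, y = 0.0461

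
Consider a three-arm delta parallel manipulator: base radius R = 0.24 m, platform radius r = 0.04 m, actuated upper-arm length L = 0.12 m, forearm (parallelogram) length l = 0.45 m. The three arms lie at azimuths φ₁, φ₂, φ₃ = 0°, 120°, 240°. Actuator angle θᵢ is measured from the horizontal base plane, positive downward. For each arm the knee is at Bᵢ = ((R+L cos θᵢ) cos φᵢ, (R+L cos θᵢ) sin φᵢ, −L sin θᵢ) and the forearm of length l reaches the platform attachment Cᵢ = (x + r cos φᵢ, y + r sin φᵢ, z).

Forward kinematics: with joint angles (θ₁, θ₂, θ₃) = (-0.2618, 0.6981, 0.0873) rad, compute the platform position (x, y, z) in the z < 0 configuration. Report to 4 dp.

S1 = (0.3159·cos0.0°, 0.3159·sin0.0°, 0.0311) = (0.3159, 0.0000, 0.0311)
arm 2 at φ=120.0°: ρ2 = 0.2919;  S2 = (-0.1460, 0.2528, -0.0771)
φ3=240.0°: virtual centre (-0.1598, -0.2767, -0.0105), radius l
subtract pairs → two planes through P
linear system: -0.9237x+0.5056y = -0.0096−-0.2164z; -0.9514x+-0.5535y = 0.0015−-0.0830z
Cramer: x(z) = 0.0046-0.1630z;  y(z) = -0.0105+0.1301z
into |P−S₁|² = l²: 1.0435z² + 0.0366z + -0.1045 = 0;  Δ = 0.4376;  z = -0.3345 or 0.2994 → z<0 root = -0.3345
x = 0.0591, y = -0.0541

(0.0591, -0.0541, -0.3345)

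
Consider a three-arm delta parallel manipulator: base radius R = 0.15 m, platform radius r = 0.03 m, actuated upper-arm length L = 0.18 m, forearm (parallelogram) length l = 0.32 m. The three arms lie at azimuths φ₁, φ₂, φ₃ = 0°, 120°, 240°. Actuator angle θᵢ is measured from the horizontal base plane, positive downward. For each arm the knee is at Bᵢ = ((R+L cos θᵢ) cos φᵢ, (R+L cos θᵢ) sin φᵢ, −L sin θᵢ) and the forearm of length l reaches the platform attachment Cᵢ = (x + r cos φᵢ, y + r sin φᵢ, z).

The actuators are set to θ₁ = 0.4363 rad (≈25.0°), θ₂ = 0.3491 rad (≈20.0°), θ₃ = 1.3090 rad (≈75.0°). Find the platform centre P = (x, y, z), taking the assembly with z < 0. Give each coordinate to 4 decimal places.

φ1=0.0°: virtual centre (0.2831, 0.0000, -0.0761), radius l
φ2=120.0°: virtual centre (-0.1446, 0.2504, -0.0616), radius l
centre 3 = (0.1666·cos240.0°, 0.1666·sin240.0°, -0.1739) = (-0.0833, -0.1443, -0.1739)
|centre ₂|²−|centre ₁|² = 0.0014;  |centre ₃|²−|centre ₁|² = -0.0280
linear system: -0.8554x+0.5008y = 0.0014−0.0290z; -0.7329x+-0.2885y = -0.0280−-0.1956z
det = 0.6138;  x = 0.0221+-0.1460z,  y = 0.0407+-0.3072z
sphere 1 gives Az²+Bz+C=0 with A=1.1157, B=0.2033, C=-0.0268;  B²−4AC=0.1611;  roots -0.2710, 0.0888;  negative root z = -0.2710
x = 0.0617, y = 0.1240

(0.0617, 0.1240, -0.2710)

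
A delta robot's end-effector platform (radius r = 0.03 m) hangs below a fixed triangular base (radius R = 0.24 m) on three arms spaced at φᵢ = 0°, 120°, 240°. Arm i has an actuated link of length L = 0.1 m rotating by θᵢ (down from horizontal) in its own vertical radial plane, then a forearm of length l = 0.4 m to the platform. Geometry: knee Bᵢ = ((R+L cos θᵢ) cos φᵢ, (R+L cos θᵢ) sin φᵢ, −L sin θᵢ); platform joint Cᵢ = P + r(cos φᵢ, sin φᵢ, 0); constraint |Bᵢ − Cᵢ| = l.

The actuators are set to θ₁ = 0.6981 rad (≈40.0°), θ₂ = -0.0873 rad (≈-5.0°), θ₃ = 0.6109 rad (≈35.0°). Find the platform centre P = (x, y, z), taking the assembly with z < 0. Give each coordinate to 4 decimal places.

(-0.0335, 0.0446, -0.3000)

O1 = (0.2866·cos0.0°, 0.2866·sin0.0°, -0.0643) = (0.2866, 0.0000, -0.0643)
φ2=120.0°: virtual centre (-0.1548, 0.2681, 0.0087), radius l
φ3=240.0°: virtual centre (-0.1460, -0.2528, -0.0574), radius l
|O₂|²−|O₁|² = 0.0097;  |O₃|²−|O₁|² = 0.0022
plane₁₂: -0.8828x+0.5363y+0.1460z = 0.0097
det = 0.9103;  x = -0.0067+0.0892z,  y = 0.0070+-0.1253z
sphere 1 gives Az²+Bz+C=0 with A=1.0237, B=0.0744, C=-0.0698;  B²−4AC=0.2914;  roots -0.3000, 0.2273;  negative root z = -0.3000
x = -0.0335, y = 0.0446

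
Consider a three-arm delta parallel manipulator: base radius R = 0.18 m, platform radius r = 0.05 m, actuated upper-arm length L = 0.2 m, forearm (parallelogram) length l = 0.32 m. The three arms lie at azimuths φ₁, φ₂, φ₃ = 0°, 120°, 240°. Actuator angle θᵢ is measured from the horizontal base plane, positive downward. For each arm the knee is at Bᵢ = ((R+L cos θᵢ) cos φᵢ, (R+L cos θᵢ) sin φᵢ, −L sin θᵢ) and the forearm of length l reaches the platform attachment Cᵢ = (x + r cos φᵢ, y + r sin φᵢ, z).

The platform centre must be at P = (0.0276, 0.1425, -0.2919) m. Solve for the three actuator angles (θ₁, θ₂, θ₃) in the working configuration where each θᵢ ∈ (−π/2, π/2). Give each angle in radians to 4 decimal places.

θ₁ = 0.7854, θ₂ = 0.3491, θ₃ = 1.3964

rotate P by −φ1: (0.0276, 0.1425, -0.2919)
  A cos θ + B sin θ = C:  0.1024·cos θ + -0.2919·sin θ = -0.1340
  √(A²+B²)=0.3093;  θ1 = -1.2334+2.0188 ≈ 0.7854
rotate P by −φ2: (0.1096, -0.0952, -0.2919)
  e−x'=0.0204;  (l²−L²−(e−x')²−y'²−z²)/2L = -0.0807
  γ=atan2(-0.2919,0.0204)=-1.5011;  ψ=arccos(-0.2758)=1.8502;  θ2=γ+ψ≈0.3491
rotate P by −φ3: (-0.1372, -0.0473, -0.2919)
  A=0.2672, B=-0.2919, C=(l²−L²−A²−y'²−z²)/(2L)=-0.2411
  γ=atan2(-0.2919,0.2672)=-0.8295;  ψ=arccos(-0.6093)=2.2260;  θ3=γ+ψ≈1.3964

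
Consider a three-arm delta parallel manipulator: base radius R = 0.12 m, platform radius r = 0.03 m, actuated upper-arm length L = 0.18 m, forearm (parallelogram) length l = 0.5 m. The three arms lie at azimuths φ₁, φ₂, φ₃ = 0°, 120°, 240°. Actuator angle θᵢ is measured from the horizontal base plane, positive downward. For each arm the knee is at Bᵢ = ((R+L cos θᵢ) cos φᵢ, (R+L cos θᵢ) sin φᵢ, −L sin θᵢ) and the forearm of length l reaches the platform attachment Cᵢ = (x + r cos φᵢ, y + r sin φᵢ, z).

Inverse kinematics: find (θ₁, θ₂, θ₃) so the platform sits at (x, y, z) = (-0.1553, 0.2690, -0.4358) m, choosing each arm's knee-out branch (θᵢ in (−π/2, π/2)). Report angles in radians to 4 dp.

θ₁ = 1.1344, θ₂ = -0.3490, θ₃ = 1.1344

arm 1 (φ=0.0°): x'=-0.1553, y'=0.2690
  A cos θ + B sin θ = C:  0.2453·cos θ + -0.4358·sin θ = -0.2913
  θ1 = atan2(B,A) + arccos(C/0.5001) = 1.1344
arm 2 (φ=120.0°): x'=0.3106, y'=0.0000
  A=-0.2206, B=-0.4358, C=(l²−L²−A²−y'²−z²)/(2L)=-0.0583
  γ=atan2(-0.4358,-0.2206)=-2.0394;  ψ=arccos(-0.1194)=1.6905;  θ2=γ+ψ≈-0.3490
rotate P by −φ3: (-0.1553, -0.2690, -0.4358)
  A=0.2453, B=-0.4358, C=(l²−L²−A²−y'²−z²)/(2L)=-0.2913
  θ3 = atan2(B,A) + arccos(C/0.5001) = 1.1344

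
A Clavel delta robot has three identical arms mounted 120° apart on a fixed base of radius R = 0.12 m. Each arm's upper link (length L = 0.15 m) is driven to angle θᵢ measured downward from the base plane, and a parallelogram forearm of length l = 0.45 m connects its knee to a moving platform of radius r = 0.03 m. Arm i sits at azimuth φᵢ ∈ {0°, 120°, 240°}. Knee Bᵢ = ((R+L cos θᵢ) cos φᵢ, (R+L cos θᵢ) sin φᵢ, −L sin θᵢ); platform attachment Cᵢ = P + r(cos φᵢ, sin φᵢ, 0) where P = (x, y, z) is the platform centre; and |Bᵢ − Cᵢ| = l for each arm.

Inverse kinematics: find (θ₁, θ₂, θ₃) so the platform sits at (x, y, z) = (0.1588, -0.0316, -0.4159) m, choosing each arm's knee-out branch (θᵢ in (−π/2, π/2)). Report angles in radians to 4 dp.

θ₁ = -0.1742, θ₂ = 0.7856, θ₃ = 0.6108

rotate P by −φ1: (0.1588, -0.0316, -0.4159)
  e−x'=-0.0688;  (l²−L²−(e−x')²−y'²−z²)/2L = 0.0043
  γ=atan2(-0.4159,-0.0688)=-1.7347;  ψ=arccos(0.0102)=1.5606;  θ1=γ+ψ≈-0.1742
rotate P by −φ2: (-0.1068, -0.1217, -0.4159)
  A cos θ + B sin θ = C:  0.1968·cos θ + -0.4159·sin θ = -0.1550
  θ2 = atan2(B,A) + arccos(C/0.4601) = 0.7856
rotate P by −φ3: (-0.0520, 0.1533, -0.4159)
  A cos θ + B sin θ = C:  0.1420·cos θ + -0.4159·sin θ = -0.1222
  γ=atan2(-0.4159,0.1420)=-1.2417;  ψ=arccos(-0.2780)=1.8525;  θ3=γ+ψ≈0.6108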